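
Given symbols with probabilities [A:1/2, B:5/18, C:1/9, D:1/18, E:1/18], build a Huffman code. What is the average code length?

Huffman tree construction:
Combine smallest probabilities repeatedly
Resulting codes:
  A: 0 (length 1)
  B: 11 (length 2)
  C: 100 (length 3)
  D: 1010 (length 4)
  E: 1011 (length 4)
Average length = Σ p(s) × length(s) = 1.8333 bits


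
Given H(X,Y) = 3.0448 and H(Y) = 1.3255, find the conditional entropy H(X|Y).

Chain rule: H(X,Y) = H(X|Y) + H(Y)
H(X|Y) = H(X,Y) - H(Y) = 3.0448 - 1.3255 = 1.7193 bits


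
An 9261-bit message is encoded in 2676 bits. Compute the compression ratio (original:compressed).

Compression ratio = Original / Compressed
= 9261 / 2676 = 3.46:1


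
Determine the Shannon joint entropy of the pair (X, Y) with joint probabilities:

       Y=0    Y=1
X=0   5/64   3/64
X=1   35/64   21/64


H(X,Y) = -Σ p(x,y) log₂ p(x,y)
  p(0,0)=5/64: -0.0781 × log₂(0.0781) = 0.2873
  p(0,1)=3/64: -0.0469 × log₂(0.0469) = 0.2070
  p(1,0)=35/64: -0.5469 × log₂(0.5469) = 0.4762
  p(1,1)=21/64: -0.3281 × log₂(0.3281) = 0.5275
H(X,Y) = 1.4980 bits


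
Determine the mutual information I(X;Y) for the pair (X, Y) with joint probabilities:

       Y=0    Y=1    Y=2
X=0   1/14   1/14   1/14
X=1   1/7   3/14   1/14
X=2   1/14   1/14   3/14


H(X) = 1.5306, H(Y) = 1.5774, H(X,Y) = 2.9852
I(X;Y) = H(X) + H(Y) - H(X,Y) = 0.1228 bits


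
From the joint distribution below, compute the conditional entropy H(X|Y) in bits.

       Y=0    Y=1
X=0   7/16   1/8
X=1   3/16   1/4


H(X|Y) = Σ_y p(y) H(X|Y=y)
  p(Y=0) = 5/8, H(X|Y=0) = 0.8813
  p(Y=1) = 3/8, H(X|Y=1) = 0.9183
H(X|Y) = 0.6250×0.8813 + 0.3750×0.9183 = 0.8952 bits


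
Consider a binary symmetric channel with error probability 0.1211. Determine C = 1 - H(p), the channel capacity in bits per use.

For BSC with error probability p:
C = 1 - H(p) where H(p) is binary entropy
H(0.1211) = -0.1211 × log₂(0.1211) - 0.8789 × log₂(0.8789)
H(p) = 0.5325
C = 1 - 0.5325 = 0.4675 bits/use


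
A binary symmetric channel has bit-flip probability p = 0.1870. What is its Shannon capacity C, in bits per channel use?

For BSC with error probability p:
C = 1 - H(p) where H(p) is binary entropy
H(0.1870) = -0.1870 × log₂(0.1870) - 0.8130 × log₂(0.8130)
H(p) = 0.6952
C = 1 - 0.6952 = 0.3048 bits/use


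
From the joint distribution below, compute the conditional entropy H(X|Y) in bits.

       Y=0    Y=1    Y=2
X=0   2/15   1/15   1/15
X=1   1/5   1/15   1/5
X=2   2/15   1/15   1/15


H(X|Y) = Σ_y p(y) H(X|Y=y)
  p(Y=0) = 7/15, H(X|Y=0) = 1.5567
  p(Y=1) = 1/5, H(X|Y=1) = 1.5850
  p(Y=2) = 1/3, H(X|Y=2) = 1.3710
H(X|Y) = 0.4667×1.5567 + 0.2000×1.5850 + 0.3333×1.3710 = 1.5004 bits


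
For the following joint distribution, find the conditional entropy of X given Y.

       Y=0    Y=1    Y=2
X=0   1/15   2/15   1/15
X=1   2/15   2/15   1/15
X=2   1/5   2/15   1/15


H(X|Y) = Σ_y p(y) H(X|Y=y)
  p(Y=0) = 2/5, H(X|Y=0) = 1.4591
  p(Y=1) = 2/5, H(X|Y=1) = 1.5850
  p(Y=2) = 1/5, H(X|Y=2) = 1.5850
H(X|Y) = 0.4000×1.4591 + 0.4000×1.5850 + 0.2000×1.5850 = 1.5346 bits


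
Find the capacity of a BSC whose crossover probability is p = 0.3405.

For BSC with error probability p:
C = 1 - H(p) where H(p) is binary entropy
H(0.3405) = -0.3405 × log₂(0.3405) - 0.6595 × log₂(0.6595)
H(p) = 0.9253
C = 1 - 0.9253 = 0.0747 bits/use


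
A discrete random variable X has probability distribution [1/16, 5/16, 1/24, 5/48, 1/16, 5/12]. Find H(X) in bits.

H(X) = -Σ p(x) log₂ p(x)
  -1/16 × log₂(1/16) = 0.2500
  -5/16 × log₂(5/16) = 0.5244
  -1/24 × log₂(1/24) = 0.1910
  -5/48 × log₂(5/48) = 0.3399
  -1/16 × log₂(1/16) = 0.2500
  -5/12 × log₂(5/12) = 0.5263
H(X) = 2.0816 bits


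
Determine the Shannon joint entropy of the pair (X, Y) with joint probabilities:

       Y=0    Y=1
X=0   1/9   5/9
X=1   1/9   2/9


H(X,Y) = -Σ p(x,y) log₂ p(x,y)
  p(0,0)=1/9: -0.1111 × log₂(0.1111) = 0.3522
  p(0,1)=5/9: -0.5556 × log₂(0.5556) = 0.4711
  p(1,0)=1/9: -0.1111 × log₂(0.1111) = 0.3522
  p(1,1)=2/9: -0.2222 × log₂(0.2222) = 0.4822
H(X,Y) = 1.6577 bits


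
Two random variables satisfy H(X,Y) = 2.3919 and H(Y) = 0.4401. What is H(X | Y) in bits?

Chain rule: H(X,Y) = H(X|Y) + H(Y)
H(X|Y) = H(X,Y) - H(Y) = 2.3919 - 0.4401 = 1.9518 bits


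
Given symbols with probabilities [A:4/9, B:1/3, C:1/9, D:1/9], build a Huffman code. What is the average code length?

Huffman tree construction:
Combine smallest probabilities repeatedly
Resulting codes:
  A: 0 (length 1)
  B: 11 (length 2)
  C: 100 (length 3)
  D: 101 (length 3)
Average length = Σ p(s) × length(s) = 1.7778 bits


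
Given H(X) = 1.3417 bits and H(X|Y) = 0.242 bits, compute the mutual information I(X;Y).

I(X;Y) = H(X) - H(X|Y)
I(X;Y) = 1.3417 - 0.242 = 1.0997 bits


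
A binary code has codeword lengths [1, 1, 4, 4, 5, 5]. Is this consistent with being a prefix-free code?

Kraft inequality: Σ 2^(-l_i) ≤ 1 for prefix-free code
Calculating: 2^(-1) + 2^(-1) + 2^(-4) + 2^(-4) + 2^(-5) + 2^(-5)
= 0.5 + 0.5 + 0.0625 + 0.0625 + 0.03125 + 0.03125
= 1.1875
Since 1.1875 > 1, prefix-free code does not exist


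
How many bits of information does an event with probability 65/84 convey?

Information content I(x) = -log₂(p(x))
I = -log₂(65/84) = -log₂(0.7738)
I = 0.3699 bits


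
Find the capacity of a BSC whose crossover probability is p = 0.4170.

For BSC with error probability p:
C = 1 - H(p) where H(p) is binary entropy
H(0.4170) = -0.4170 × log₂(0.4170) - 0.5830 × log₂(0.5830)
H(p) = 0.9800
C = 1 - 0.9800 = 0.0200 bits/use


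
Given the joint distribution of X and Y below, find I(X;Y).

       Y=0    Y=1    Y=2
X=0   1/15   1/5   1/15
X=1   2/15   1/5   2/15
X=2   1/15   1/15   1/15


H(X) = 1.5058, H(Y) = 1.5301, H(X,Y) = 3.0062
I(X;Y) = H(X) + H(Y) - H(X,Y) = 0.0297 bits


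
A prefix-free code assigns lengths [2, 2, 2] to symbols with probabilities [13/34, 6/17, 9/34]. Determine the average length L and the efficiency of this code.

Average length L = Σ p_i × l_i = 2.0000 bits
Entropy H = 1.5682 bits
Efficiency η = H/L × 100% = 78.41%


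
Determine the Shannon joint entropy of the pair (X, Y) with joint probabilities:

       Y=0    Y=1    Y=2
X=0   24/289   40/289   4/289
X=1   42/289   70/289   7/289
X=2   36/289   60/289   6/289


H(X,Y) = -Σ p(x,y) log₂ p(x,y)
  p(0,0)=24/289: -0.0830 × log₂(0.0830) = 0.2981
  p(0,1)=40/289: -0.1384 × log₂(0.1384) = 0.3949
  p(0,2)=4/289: -0.0138 × log₂(0.0138) = 0.0855
  p(1,0)=42/289: -0.1453 × log₂(0.1453) = 0.4044
  p(1,1)=70/289: -0.2422 × log₂(0.2422) = 0.4955
  p(1,2)=7/289: -0.0242 × log₂(0.0242) = 0.1300
  p(2,0)=36/289: -0.1246 × log₂(0.1246) = 0.3743
  p(2,1)=60/289: -0.2076 × log₂(0.2076) = 0.4709
  p(2,2)=6/289: -0.0208 × log₂(0.0208) = 0.1161
H(X,Y) = 2.7696 bits


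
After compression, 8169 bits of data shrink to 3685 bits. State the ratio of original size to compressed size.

Compression ratio = Original / Compressed
= 8169 / 3685 = 2.22:1


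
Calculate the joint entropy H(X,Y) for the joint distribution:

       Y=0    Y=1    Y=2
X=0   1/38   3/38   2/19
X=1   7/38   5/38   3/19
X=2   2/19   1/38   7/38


H(X,Y) = -Σ p(x,y) log₂ p(x,y)
  p(0,0)=1/38: -0.0263 × log₂(0.0263) = 0.1381
  p(0,1)=3/38: -0.0789 × log₂(0.0789) = 0.2892
  p(0,2)=2/19: -0.1053 × log₂(0.1053) = 0.3419
  p(1,0)=7/38: -0.1842 × log₂(0.1842) = 0.4496
  p(1,1)=5/38: -0.1316 × log₂(0.1316) = 0.3850
  p(1,2)=3/19: -0.1579 × log₂(0.1579) = 0.4205
  p(2,0)=2/19: -0.1053 × log₂(0.1053) = 0.3419
  p(2,1)=1/38: -0.0263 × log₂(0.0263) = 0.1381
  p(2,2)=7/38: -0.1842 × log₂(0.1842) = 0.4496
H(X,Y) = 2.9538 bits


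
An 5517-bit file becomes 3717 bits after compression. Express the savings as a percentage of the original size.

Space savings = (1 - Compressed/Original) × 100%
= (1 - 3717/5517) × 100%
= 32.63%


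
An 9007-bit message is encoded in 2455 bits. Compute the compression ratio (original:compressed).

Compression ratio = Original / Compressed
= 9007 / 2455 = 3.67:1


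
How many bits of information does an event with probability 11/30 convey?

Information content I(x) = -log₂(p(x))
I = -log₂(11/30) = -log₂(0.3667)
I = 1.4475 bits


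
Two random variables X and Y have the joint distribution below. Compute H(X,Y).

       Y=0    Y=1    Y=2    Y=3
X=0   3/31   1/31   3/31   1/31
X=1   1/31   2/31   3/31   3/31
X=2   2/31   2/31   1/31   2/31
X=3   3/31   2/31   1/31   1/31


H(X,Y) = -Σ p(x,y) log₂ p(x,y)
  p(0,0)=3/31: -0.0968 × log₂(0.0968) = 0.3261
  p(0,1)=1/31: -0.0323 × log₂(0.0323) = 0.1598
  p(0,2)=3/31: -0.0968 × log₂(0.0968) = 0.3261
  p(0,3)=1/31: -0.0323 × log₂(0.0323) = 0.1598
  p(1,0)=1/31: -0.0323 × log₂(0.0323) = 0.1598
  p(1,1)=2/31: -0.0645 × log₂(0.0645) = 0.2551
  p(1,2)=3/31: -0.0968 × log₂(0.0968) = 0.3261
  p(1,3)=3/31: -0.0968 × log₂(0.0968) = 0.3261
  p(2,0)=2/31: -0.0645 × log₂(0.0645) = 0.2551
  p(2,1)=2/31: -0.0645 × log₂(0.0645) = 0.2551
  p(2,2)=1/31: -0.0323 × log₂(0.0323) = 0.1598
  p(2,3)=2/31: -0.0645 × log₂(0.0645) = 0.2551
  p(3,0)=3/31: -0.0968 × log₂(0.0968) = 0.3261
  p(3,1)=2/31: -0.0645 × log₂(0.0645) = 0.2551
  p(3,2)=1/31: -0.0323 × log₂(0.0323) = 0.1598
  p(3,3)=1/31: -0.0323 × log₂(0.0323) = 0.1598
H(X,Y) = 3.8647 bits


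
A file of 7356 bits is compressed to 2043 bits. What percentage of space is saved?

Space savings = (1 - Compressed/Original) × 100%
= (1 - 2043/7356) × 100%
= 72.23%


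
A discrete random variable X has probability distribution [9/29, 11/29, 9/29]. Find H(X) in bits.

H(X) = -Σ p(x) log₂ p(x)
  -9/29 × log₂(9/29) = 0.5239
  -11/29 × log₂(11/29) = 0.5305
  -9/29 × log₂(9/29) = 0.5239
H(X) = 1.5782 bits


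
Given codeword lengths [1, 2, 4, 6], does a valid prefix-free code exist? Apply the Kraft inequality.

Kraft inequality: Σ 2^(-l_i) ≤ 1 for prefix-free code
Calculating: 2^(-1) + 2^(-2) + 2^(-4) + 2^(-6)
= 0.5 + 0.25 + 0.0625 + 0.015625
= 0.8281
Since 0.8281 ≤ 1, prefix-free code exists


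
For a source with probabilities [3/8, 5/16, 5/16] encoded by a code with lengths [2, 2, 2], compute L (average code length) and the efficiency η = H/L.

Average length L = Σ p_i × l_i = 2.0000 bits
Entropy H = 1.5794 bits
Efficiency η = H/L × 100% = 78.97%


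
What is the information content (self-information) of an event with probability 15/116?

Information content I(x) = -log₂(p(x))
I = -log₂(15/116) = -log₂(0.1293)
I = 2.9511 bits


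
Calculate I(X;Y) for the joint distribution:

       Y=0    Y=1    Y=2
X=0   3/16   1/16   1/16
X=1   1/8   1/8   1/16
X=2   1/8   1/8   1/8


H(X) = 1.5794, H(Y) = 1.5462, H(X,Y) = 3.0778
I(X;Y) = H(X) + H(Y) - H(X,Y) = 0.0478 bits


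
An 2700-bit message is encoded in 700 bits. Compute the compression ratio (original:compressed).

Compression ratio = Original / Compressed
= 2700 / 700 = 3.86:1


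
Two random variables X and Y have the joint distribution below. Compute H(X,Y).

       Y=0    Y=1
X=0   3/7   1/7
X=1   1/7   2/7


H(X,Y) = -Σ p(x,y) log₂ p(x,y)
  p(0,0)=3/7: -0.4286 × log₂(0.4286) = 0.5239
  p(0,1)=1/7: -0.1429 × log₂(0.1429) = 0.4011
  p(1,0)=1/7: -0.1429 × log₂(0.1429) = 0.4011
  p(1,1)=2/7: -0.2857 × log₂(0.2857) = 0.5164
H(X,Y) = 1.8424 bits


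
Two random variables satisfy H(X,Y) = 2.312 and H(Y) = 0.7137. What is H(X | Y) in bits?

Chain rule: H(X,Y) = H(X|Y) + H(Y)
H(X|Y) = H(X,Y) - H(Y) = 2.312 - 0.7137 = 1.5983 bits


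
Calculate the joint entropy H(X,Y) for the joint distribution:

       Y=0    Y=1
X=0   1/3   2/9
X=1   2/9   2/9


H(X,Y) = -Σ p(x,y) log₂ p(x,y)
  p(0,0)=1/3: -0.3333 × log₂(0.3333) = 0.5283
  p(0,1)=2/9: -0.2222 × log₂(0.2222) = 0.4822
  p(1,0)=2/9: -0.2222 × log₂(0.2222) = 0.4822
  p(1,1)=2/9: -0.2222 × log₂(0.2222) = 0.4822
H(X,Y) = 1.9749 bits


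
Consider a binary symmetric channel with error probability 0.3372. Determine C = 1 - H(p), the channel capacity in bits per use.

For BSC with error probability p:
C = 1 - H(p) where H(p) is binary entropy
H(0.3372) = -0.3372 × log₂(0.3372) - 0.6628 × log₂(0.6628)
H(p) = 0.9221
C = 1 - 0.9221 = 0.0779 bits/use


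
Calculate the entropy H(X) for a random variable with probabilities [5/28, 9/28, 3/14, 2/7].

H(X) = -Σ p(x) log₂ p(x)
  -5/28 × log₂(5/28) = 0.4438
  -9/28 × log₂(9/28) = 0.5263
  -3/14 × log₂(3/14) = 0.4762
  -2/7 × log₂(2/7) = 0.5164
H(X) = 1.9628 bits


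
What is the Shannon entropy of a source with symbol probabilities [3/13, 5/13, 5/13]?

H(X) = -Σ p(x) log₂ p(x)
  -3/13 × log₂(3/13) = 0.4882
  -5/13 × log₂(5/13) = 0.5302
  -5/13 × log₂(5/13) = 0.5302
H(X) = 1.5486 bits


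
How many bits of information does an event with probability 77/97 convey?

Information content I(x) = -log₂(p(x))
I = -log₂(77/97) = -log₂(0.7938)
I = 0.3331 bits


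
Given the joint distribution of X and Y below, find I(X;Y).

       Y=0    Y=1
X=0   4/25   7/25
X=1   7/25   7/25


H(X) = 0.9896, H(Y) = 0.9896, H(X,Y) = 1.9657
I(X;Y) = H(X) + H(Y) - H(X,Y) = 0.0135 bits


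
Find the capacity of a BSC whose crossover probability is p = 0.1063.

For BSC with error probability p:
C = 1 - H(p) where H(p) is binary entropy
H(0.1063) = -0.1063 × log₂(0.1063) - 0.8937 × log₂(0.8937)
H(p) = 0.4887
C = 1 - 0.4887 = 0.5113 bits/use


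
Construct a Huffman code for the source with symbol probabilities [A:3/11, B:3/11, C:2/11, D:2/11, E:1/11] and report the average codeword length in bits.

Huffman tree construction:
Combine smallest probabilities repeatedly
Resulting codes:
  A: 01 (length 2)
  B: 10 (length 2)
  C: 111 (length 3)
  D: 00 (length 2)
  E: 110 (length 3)
Average length = Σ p(s) × length(s) = 2.2727 bits


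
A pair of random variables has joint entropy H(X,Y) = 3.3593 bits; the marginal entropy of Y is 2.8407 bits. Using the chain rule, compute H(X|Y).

Chain rule: H(X,Y) = H(X|Y) + H(Y)
H(X|Y) = H(X,Y) - H(Y) = 3.3593 - 2.8407 = 0.5186 bits


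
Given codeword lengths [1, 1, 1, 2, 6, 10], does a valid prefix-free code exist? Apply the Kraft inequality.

Kraft inequality: Σ 2^(-l_i) ≤ 1 for prefix-free code
Calculating: 2^(-1) + 2^(-1) + 2^(-1) + 2^(-2) + 2^(-6) + 2^(-10)
= 0.5 + 0.5 + 0.5 + 0.25 + 0.015625 + 0.0009765625
= 1.7666
Since 1.7666 > 1, prefix-free code does not exist


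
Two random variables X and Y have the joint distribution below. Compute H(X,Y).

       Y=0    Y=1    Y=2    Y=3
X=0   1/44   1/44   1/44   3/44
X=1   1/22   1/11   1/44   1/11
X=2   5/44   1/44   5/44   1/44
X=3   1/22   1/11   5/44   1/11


H(X,Y) = -Σ p(x,y) log₂ p(x,y)
  p(0,0)=1/44: -0.0227 × log₂(0.0227) = 0.1241
  p(0,1)=1/44: -0.0227 × log₂(0.0227) = 0.1241
  p(0,2)=1/44: -0.0227 × log₂(0.0227) = 0.1241
  p(0,3)=3/44: -0.0682 × log₂(0.0682) = 0.2642
  p(1,0)=1/22: -0.0455 × log₂(0.0455) = 0.2027
  p(1,1)=1/11: -0.0909 × log₂(0.0909) = 0.3145
  p(1,2)=1/44: -0.0227 × log₂(0.0227) = 0.1241
  p(1,3)=1/11: -0.0909 × log₂(0.0909) = 0.3145
  p(2,0)=5/44: -0.1136 × log₂(0.1136) = 0.3565
  p(2,1)=1/44: -0.0227 × log₂(0.0227) = 0.1241
  p(2,2)=5/44: -0.1136 × log₂(0.1136) = 0.3565
  p(2,3)=1/44: -0.0227 × log₂(0.0227) = 0.1241
  p(3,0)=1/22: -0.0455 × log₂(0.0455) = 0.2027
  p(3,1)=1/11: -0.0909 × log₂(0.0909) = 0.3145
  p(3,2)=5/44: -0.1136 × log₂(0.1136) = 0.3565
  p(3,3)=1/11: -0.0909 × log₂(0.0909) = 0.3145
H(X,Y) = 3.7416 bits


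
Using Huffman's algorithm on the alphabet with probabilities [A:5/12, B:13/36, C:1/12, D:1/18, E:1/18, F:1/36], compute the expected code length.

Huffman tree construction:
Combine smallest probabilities repeatedly
Resulting codes:
  A: 0 (length 1)
  B: 11 (length 2)
  C: 1011 (length 4)
  D: 1001 (length 4)
  E: 1010 (length 4)
  F: 1000 (length 4)
Average length = Σ p(s) × length(s) = 2.0278 bits


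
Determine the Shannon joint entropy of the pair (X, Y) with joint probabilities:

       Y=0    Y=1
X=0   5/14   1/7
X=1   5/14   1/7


H(X,Y) = -Σ p(x,y) log₂ p(x,y)
  p(0,0)=5/14: -0.3571 × log₂(0.3571) = 0.5305
  p(0,1)=1/7: -0.1429 × log₂(0.1429) = 0.4011
  p(1,0)=5/14: -0.3571 × log₂(0.3571) = 0.5305
  p(1,1)=1/7: -0.1429 × log₂(0.1429) = 0.4011
H(X,Y) = 1.8631 bits


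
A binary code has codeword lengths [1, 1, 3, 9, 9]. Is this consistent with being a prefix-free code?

Kraft inequality: Σ 2^(-l_i) ≤ 1 for prefix-free code
Calculating: 2^(-1) + 2^(-1) + 2^(-3) + 2^(-9) + 2^(-9)
= 0.5 + 0.5 + 0.125 + 0.001953125 + 0.001953125
= 1.1289
Since 1.1289 > 1, prefix-free code does not exist


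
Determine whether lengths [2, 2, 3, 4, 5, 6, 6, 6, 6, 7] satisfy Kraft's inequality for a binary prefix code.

Kraft inequality: Σ 2^(-l_i) ≤ 1 for prefix-free code
Calculating: 2^(-2) + 2^(-2) + 2^(-3) + 2^(-4) + 2^(-5) + 2^(-6) + 2^(-6) + 2^(-6) + 2^(-6) + 2^(-7)
= 0.25 + 0.25 + 0.125 + 0.0625 + 0.03125 + 0.015625 + 0.015625 + 0.015625 + 0.015625 + 0.0078125
= 0.7891
Since 0.7891 ≤ 1, prefix-free code exists


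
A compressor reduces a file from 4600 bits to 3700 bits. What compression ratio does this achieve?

Compression ratio = Original / Compressed
= 4600 / 3700 = 1.24:1


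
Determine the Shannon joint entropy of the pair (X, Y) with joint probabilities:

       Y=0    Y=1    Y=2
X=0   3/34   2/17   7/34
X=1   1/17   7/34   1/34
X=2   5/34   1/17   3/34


H(X,Y) = -Σ p(x,y) log₂ p(x,y)
  p(0,0)=3/34: -0.0882 × log₂(0.0882) = 0.3090
  p(0,1)=2/17: -0.1176 × log₂(0.1176) = 0.3632
  p(0,2)=7/34: -0.2059 × log₂(0.2059) = 0.4694
  p(1,0)=1/17: -0.0588 × log₂(0.0588) = 0.2404
  p(1,1)=7/34: -0.2059 × log₂(0.2059) = 0.4694
  p(1,2)=1/34: -0.0294 × log₂(0.0294) = 0.1496
  p(2,0)=5/34: -0.1471 × log₂(0.1471) = 0.4067
  p(2,1)=1/17: -0.0588 × log₂(0.0588) = 0.2404
  p(2,2)=3/34: -0.0882 × log₂(0.0882) = 0.3090
H(X,Y) = 2.9574 bits


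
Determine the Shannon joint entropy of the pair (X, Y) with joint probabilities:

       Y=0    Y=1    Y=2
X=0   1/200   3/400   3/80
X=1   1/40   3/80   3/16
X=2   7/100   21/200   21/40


H(X,Y) = -Σ p(x,y) log₂ p(x,y)
  p(0,0)=1/200: -0.0050 × log₂(0.0050) = 0.0382
  p(0,1)=3/400: -0.0075 × log₂(0.0075) = 0.0529
  p(0,2)=3/80: -0.0375 × log₂(0.0375) = 0.1776
  p(1,0)=1/40: -0.0250 × log₂(0.0250) = 0.1330
  p(1,1)=3/80: -0.0375 × log₂(0.0375) = 0.1776
  p(1,2)=3/16: -0.1875 × log₂(0.1875) = 0.4528
  p(2,0)=7/100: -0.0700 × log₂(0.0700) = 0.2686
  p(2,1)=21/200: -0.1050 × log₂(0.1050) = 0.3414
  p(2,2)=21/40: -0.5250 × log₂(0.5250) = 0.4880
H(X,Y) = 2.1303 bits


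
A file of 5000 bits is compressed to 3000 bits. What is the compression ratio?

Compression ratio = Original / Compressed
= 5000 / 3000 = 1.67:1


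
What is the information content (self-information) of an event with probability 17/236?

Information content I(x) = -log₂(p(x))
I = -log₂(17/236) = -log₂(0.0720)
I = 3.7952 bits


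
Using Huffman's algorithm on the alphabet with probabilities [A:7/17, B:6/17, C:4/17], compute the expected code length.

Huffman tree construction:
Combine smallest probabilities repeatedly
Resulting codes:
  A: 0 (length 1)
  B: 11 (length 2)
  C: 10 (length 2)
Average length = Σ p(s) × length(s) = 1.5882 bits


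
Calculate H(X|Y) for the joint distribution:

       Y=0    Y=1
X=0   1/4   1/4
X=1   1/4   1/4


H(X|Y) = Σ_y p(y) H(X|Y=y)
  p(Y=0) = 1/2, H(X|Y=0) = 1.0000
  p(Y=1) = 1/2, H(X|Y=1) = 1.0000
H(X|Y) = 0.5000×1.0000 + 0.5000×1.0000 = 1.0000 bits


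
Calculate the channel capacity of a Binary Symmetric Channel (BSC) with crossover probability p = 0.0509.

For BSC with error probability p:
C = 1 - H(p) where H(p) is binary entropy
H(0.0509) = -0.0509 × log₂(0.0509) - 0.9491 × log₂(0.9491)
H(p) = 0.2902
C = 1 - 0.2902 = 0.7098 bits/use


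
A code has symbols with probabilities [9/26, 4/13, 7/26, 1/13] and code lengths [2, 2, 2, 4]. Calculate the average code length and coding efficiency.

Average length L = Σ p_i × l_i = 2.1538 bits
Entropy H = 1.8473 bits
Efficiency η = H/L × 100% = 85.77%


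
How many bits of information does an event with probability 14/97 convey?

Information content I(x) = -log₂(p(x))
I = -log₂(14/97) = -log₂(0.1443)
I = 2.7926 bits


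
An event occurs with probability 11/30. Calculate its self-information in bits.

Information content I(x) = -log₂(p(x))
I = -log₂(11/30) = -log₂(0.3667)
I = 1.4475 bits


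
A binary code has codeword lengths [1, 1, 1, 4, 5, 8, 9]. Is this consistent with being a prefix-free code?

Kraft inequality: Σ 2^(-l_i) ≤ 1 for prefix-free code
Calculating: 2^(-1) + 2^(-1) + 2^(-1) + 2^(-4) + 2^(-5) + 2^(-8) + 2^(-9)
= 0.5 + 0.5 + 0.5 + 0.0625 + 0.03125 + 0.00390625 + 0.001953125
= 1.5996
Since 1.5996 > 1, prefix-free code does not exist


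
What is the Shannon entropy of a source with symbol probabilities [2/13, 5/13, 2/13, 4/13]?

H(X) = -Σ p(x) log₂ p(x)
  -2/13 × log₂(2/13) = 0.4155
  -5/13 × log₂(5/13) = 0.5302
  -2/13 × log₂(2/13) = 0.4155
  -4/13 × log₂(4/13) = 0.5232
H(X) = 1.8843 bits


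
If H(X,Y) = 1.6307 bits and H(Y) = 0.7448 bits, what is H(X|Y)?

Chain rule: H(X,Y) = H(X|Y) + H(Y)
H(X|Y) = H(X,Y) - H(Y) = 1.6307 - 0.7448 = 0.8859 bits


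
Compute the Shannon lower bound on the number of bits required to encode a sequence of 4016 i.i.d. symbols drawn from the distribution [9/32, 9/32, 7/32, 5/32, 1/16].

Entropy H = 2.1775 bits/symbol
Minimum bits = H × n = 2.1775 × 4016
= 8744.87 bits


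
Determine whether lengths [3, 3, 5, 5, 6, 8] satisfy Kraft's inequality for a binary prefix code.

Kraft inequality: Σ 2^(-l_i) ≤ 1 for prefix-free code
Calculating: 2^(-3) + 2^(-3) + 2^(-5) + 2^(-5) + 2^(-6) + 2^(-8)
= 0.125 + 0.125 + 0.03125 + 0.03125 + 0.015625 + 0.00390625
= 0.3320
Since 0.3320 ≤ 1, prefix-free code exists


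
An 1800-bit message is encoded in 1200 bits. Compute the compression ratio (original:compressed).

Compression ratio = Original / Compressed
= 1800 / 1200 = 1.50:1


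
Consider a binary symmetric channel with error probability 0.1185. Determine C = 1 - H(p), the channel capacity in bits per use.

For BSC with error probability p:
C = 1 - H(p) where H(p) is binary entropy
H(0.1185) = -0.1185 × log₂(0.1185) - 0.8815 × log₂(0.8815)
H(p) = 0.5250
C = 1 - 0.5250 = 0.4750 bits/use


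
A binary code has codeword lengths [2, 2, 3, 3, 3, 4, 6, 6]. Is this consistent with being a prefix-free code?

Kraft inequality: Σ 2^(-l_i) ≤ 1 for prefix-free code
Calculating: 2^(-2) + 2^(-2) + 2^(-3) + 2^(-3) + 2^(-3) + 2^(-4) + 2^(-6) + 2^(-6)
= 0.25 + 0.25 + 0.125 + 0.125 + 0.125 + 0.0625 + 0.015625 + 0.015625
= 0.9688
Since 0.9688 ≤ 1, prefix-free code exists


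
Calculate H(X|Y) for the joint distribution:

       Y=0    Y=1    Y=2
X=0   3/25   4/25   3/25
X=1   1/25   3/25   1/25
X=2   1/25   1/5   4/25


H(X|Y) = Σ_y p(y) H(X|Y=y)
  p(Y=0) = 1/5, H(X|Y=0) = 1.3710
  p(Y=1) = 12/25, H(X|Y=1) = 1.5546
  p(Y=2) = 8/25, H(X|Y=2) = 1.4056
H(X|Y) = 0.2000×1.3710 + 0.4800×1.5546 + 0.3200×1.4056 = 1.4702 bits


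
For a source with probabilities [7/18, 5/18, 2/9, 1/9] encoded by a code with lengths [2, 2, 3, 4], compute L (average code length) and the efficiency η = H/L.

Average length L = Σ p_i × l_i = 2.4444 bits
Entropy H = 1.8776 bits
Efficiency η = H/L × 100% = 76.81%


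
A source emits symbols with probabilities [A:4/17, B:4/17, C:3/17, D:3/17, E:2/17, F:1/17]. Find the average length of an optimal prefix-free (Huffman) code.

Huffman tree construction:
Combine smallest probabilities repeatedly
Resulting codes:
  A: 01 (length 2)
  B: 10 (length 2)
  C: 110 (length 3)
  D: 111 (length 3)
  E: 001 (length 3)
  F: 000 (length 3)
Average length = Σ p(s) × length(s) = 2.5294 bits


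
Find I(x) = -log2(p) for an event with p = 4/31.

Information content I(x) = -log₂(p(x))
I = -log₂(4/31) = -log₂(0.1290)
I = 2.9542 bits


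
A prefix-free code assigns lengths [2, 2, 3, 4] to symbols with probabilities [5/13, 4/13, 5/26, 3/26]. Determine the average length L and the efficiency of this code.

Average length L = Σ p_i × l_i = 2.4231 bits
Entropy H = 1.8703 bits
Efficiency η = H/L × 100% = 77.19%


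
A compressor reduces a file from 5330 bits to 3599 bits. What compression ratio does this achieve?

Compression ratio = Original / Compressed
= 5330 / 3599 = 1.48:1


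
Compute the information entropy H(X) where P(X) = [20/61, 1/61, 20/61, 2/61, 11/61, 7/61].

H(X) = -Σ p(x) log₂ p(x)
  -20/61 × log₂(20/61) = 0.5275
  -1/61 × log₂(1/61) = 0.0972
  -20/61 × log₂(20/61) = 0.5275
  -2/61 × log₂(2/61) = 0.1617
  -11/61 × log₂(11/61) = 0.4456
  -7/61 × log₂(7/61) = 0.3584
H(X) = 2.1179 bits


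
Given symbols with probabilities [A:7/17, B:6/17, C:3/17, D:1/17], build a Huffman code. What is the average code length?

Huffman tree construction:
Combine smallest probabilities repeatedly
Resulting codes:
  A: 0 (length 1)
  B: 11 (length 2)
  C: 101 (length 3)
  D: 100 (length 3)
Average length = Σ p(s) × length(s) = 1.8235 bits


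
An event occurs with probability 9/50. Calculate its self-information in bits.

Information content I(x) = -log₂(p(x))
I = -log₂(9/50) = -log₂(0.1800)
I = 2.4739 bits


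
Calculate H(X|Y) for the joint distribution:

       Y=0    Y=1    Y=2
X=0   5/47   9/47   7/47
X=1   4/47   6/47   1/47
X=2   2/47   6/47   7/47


H(X|Y) = Σ_y p(y) H(X|Y=y)
  p(Y=0) = 11/47, H(X|Y=0) = 1.4949
  p(Y=1) = 21/47, H(X|Y=1) = 1.5567
  p(Y=2) = 15/47, H(X|Y=2) = 1.2867
H(X|Y) = 0.2340×1.4949 + 0.4468×1.5567 + 0.3191×1.2867 = 1.4560 bits


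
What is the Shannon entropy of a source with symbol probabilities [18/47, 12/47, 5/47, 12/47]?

H(X) = -Σ p(x) log₂ p(x)
  -18/47 × log₂(18/47) = 0.5303
  -12/47 × log₂(12/47) = 0.5029
  -5/47 × log₂(5/47) = 0.3439
  -12/47 × log₂(12/47) = 0.5029
H(X) = 1.8800 bits


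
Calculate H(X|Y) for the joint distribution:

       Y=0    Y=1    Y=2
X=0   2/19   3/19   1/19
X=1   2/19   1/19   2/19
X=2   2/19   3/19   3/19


H(X|Y) = Σ_y p(y) H(X|Y=y)
  p(Y=0) = 6/19, H(X|Y=0) = 1.5850
  p(Y=1) = 7/19, H(X|Y=1) = 1.4488
  p(Y=2) = 6/19, H(X|Y=2) = 1.4591
H(X|Y) = 0.3158×1.5850 + 0.3684×1.4488 + 0.3158×1.4591 = 1.4951 bits


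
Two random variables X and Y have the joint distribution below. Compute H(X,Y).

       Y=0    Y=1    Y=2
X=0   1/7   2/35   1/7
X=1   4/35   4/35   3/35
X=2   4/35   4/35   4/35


H(X,Y) = -Σ p(x,y) log₂ p(x,y)
  p(0,0)=1/7: -0.1429 × log₂(0.1429) = 0.4011
  p(0,1)=2/35: -0.0571 × log₂(0.0571) = 0.2360
  p(0,2)=1/7: -0.1429 × log₂(0.1429) = 0.4011
  p(1,0)=4/35: -0.1143 × log₂(0.1143) = 0.3576
  p(1,1)=4/35: -0.1143 × log₂(0.1143) = 0.3576
  p(1,2)=3/35: -0.0857 × log₂(0.0857) = 0.3038
  p(2,0)=4/35: -0.1143 × log₂(0.1143) = 0.3576
  p(2,1)=4/35: -0.1143 × log₂(0.1143) = 0.3576
  p(2,2)=4/35: -0.1143 × log₂(0.1143) = 0.3576
H(X,Y) = 3.1300 bits


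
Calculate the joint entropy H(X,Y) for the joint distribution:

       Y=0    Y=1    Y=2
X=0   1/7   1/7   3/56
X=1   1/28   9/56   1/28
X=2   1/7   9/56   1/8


H(X,Y) = -Σ p(x,y) log₂ p(x,y)
  p(0,0)=1/7: -0.1429 × log₂(0.1429) = 0.4011
  p(0,1)=1/7: -0.1429 × log₂(0.1429) = 0.4011
  p(0,2)=3/56: -0.0536 × log₂(0.0536) = 0.2262
  p(1,0)=1/28: -0.0357 × log₂(0.0357) = 0.1717
  p(1,1)=9/56: -0.1607 × log₂(0.1607) = 0.4239
  p(1,2)=1/28: -0.0357 × log₂(0.0357) = 0.1717
  p(2,0)=1/7: -0.1429 × log₂(0.1429) = 0.4011
  p(2,1)=9/56: -0.1607 × log₂(0.1607) = 0.4239
  p(2,2)=1/8: -0.1250 × log₂(0.1250) = 0.3750
H(X,Y) = 2.9955 bits


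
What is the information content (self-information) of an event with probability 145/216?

Information content I(x) = -log₂(p(x))
I = -log₂(145/216) = -log₂(0.6713)
I = 0.5750 bits


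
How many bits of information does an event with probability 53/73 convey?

Information content I(x) = -log₂(p(x))
I = -log₂(53/73) = -log₂(0.7260)
I = 0.4619 bits


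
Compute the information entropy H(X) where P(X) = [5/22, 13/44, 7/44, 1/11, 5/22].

H(X) = -Σ p(x) log₂ p(x)
  -5/22 × log₂(5/22) = 0.4858
  -13/44 × log₂(13/44) = 0.5197
  -7/44 × log₂(7/44) = 0.4219
  -1/11 × log₂(1/11) = 0.3145
  -5/22 × log₂(5/22) = 0.4858
H(X) = 2.2277 bits


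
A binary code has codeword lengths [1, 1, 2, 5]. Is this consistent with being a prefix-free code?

Kraft inequality: Σ 2^(-l_i) ≤ 1 for prefix-free code
Calculating: 2^(-1) + 2^(-1) + 2^(-2) + 2^(-5)
= 0.5 + 0.5 + 0.25 + 0.03125
= 1.2812
Since 1.2812 > 1, prefix-free code does not exist


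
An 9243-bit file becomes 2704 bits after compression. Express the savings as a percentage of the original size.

Space savings = (1 - Compressed/Original) × 100%
= (1 - 2704/9243) × 100%
= 70.75%


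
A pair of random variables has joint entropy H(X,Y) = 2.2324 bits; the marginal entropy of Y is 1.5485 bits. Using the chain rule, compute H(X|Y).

Chain rule: H(X,Y) = H(X|Y) + H(Y)
H(X|Y) = H(X,Y) - H(Y) = 2.2324 - 1.5485 = 0.6839 bits


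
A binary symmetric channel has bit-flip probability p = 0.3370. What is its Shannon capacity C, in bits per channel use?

For BSC with error probability p:
C = 1 - H(p) where H(p) is binary entropy
H(0.3370) = -0.3370 × log₂(0.3370) - 0.6630 × log₂(0.6630)
H(p) = 0.9219
C = 1 - 0.9219 = 0.0781 bits/use


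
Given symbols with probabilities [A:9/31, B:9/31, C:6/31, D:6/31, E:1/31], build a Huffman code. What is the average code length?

Huffman tree construction:
Combine smallest probabilities repeatedly
Resulting codes:
  A: 10 (length 2)
  B: 11 (length 2)
  C: 011 (length 3)
  D: 00 (length 2)
  E: 010 (length 3)
Average length = Σ p(s) × length(s) = 2.2258 bits


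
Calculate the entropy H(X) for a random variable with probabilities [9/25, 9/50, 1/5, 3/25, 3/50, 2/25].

H(X) = -Σ p(x) log₂ p(x)
  -9/25 × log₂(9/25) = 0.5306
  -9/50 × log₂(9/50) = 0.4453
  -1/5 × log₂(1/5) = 0.4644
  -3/25 × log₂(3/25) = 0.3671
  -3/50 × log₂(3/50) = 0.2435
  -2/25 × log₂(2/25) = 0.2915
H(X) = 2.3424 bits


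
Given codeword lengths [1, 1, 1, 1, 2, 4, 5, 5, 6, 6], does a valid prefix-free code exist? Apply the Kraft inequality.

Kraft inequality: Σ 2^(-l_i) ≤ 1 for prefix-free code
Calculating: 2^(-1) + 2^(-1) + 2^(-1) + 2^(-1) + 2^(-2) + 2^(-4) + 2^(-5) + 2^(-5) + 2^(-6) + 2^(-6)
= 0.5 + 0.5 + 0.5 + 0.5 + 0.25 + 0.0625 + 0.03125 + 0.03125 + 0.015625 + 0.015625
= 2.4062
Since 2.4062 > 1, prefix-free code does not exist


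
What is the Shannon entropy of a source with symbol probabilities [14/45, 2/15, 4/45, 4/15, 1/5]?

H(X) = -Σ p(x) log₂ p(x)
  -14/45 × log₂(14/45) = 0.5241
  -2/15 × log₂(2/15) = 0.3876
  -4/45 × log₂(4/45) = 0.3104
  -4/15 × log₂(4/15) = 0.5085
  -1/5 × log₂(1/5) = 0.4644
H(X) = 2.1949 bits


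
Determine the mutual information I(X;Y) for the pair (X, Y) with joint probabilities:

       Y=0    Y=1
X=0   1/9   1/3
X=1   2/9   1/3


H(X) = 0.9911, H(Y) = 0.9183, H(X,Y) = 1.8911
I(X;Y) = H(X) + H(Y) - H(X,Y) = 0.0183 bits


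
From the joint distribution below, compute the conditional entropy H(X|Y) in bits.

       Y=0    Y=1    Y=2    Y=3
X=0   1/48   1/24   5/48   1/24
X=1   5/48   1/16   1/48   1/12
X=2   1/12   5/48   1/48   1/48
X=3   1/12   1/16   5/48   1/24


H(X|Y) = Σ_y p(y) H(X|Y=y)
  p(Y=0) = 7/24, H(X|Y=0) = 1.8352
  p(Y=1) = 13/48, H(X|Y=1) = 1.9220
  p(Y=2) = 1/4, H(X|Y=2) = 1.6500
  p(Y=3) = 3/16, H(X|Y=3) = 1.8366
H(X|Y) = 0.2917×1.8352 + 0.2708×1.9220 + 0.2500×1.6500 + 0.1875×1.8366 = 1.8127 bits


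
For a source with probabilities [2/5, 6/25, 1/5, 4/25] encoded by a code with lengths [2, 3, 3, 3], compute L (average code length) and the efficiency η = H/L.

Average length L = Σ p_i × l_i = 2.6000 bits
Entropy H = 1.9103 bits
Efficiency η = H/L × 100% = 73.47%


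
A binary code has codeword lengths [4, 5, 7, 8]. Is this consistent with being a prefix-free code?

Kraft inequality: Σ 2^(-l_i) ≤ 1 for prefix-free code
Calculating: 2^(-4) + 2^(-5) + 2^(-7) + 2^(-8)
= 0.0625 + 0.03125 + 0.0078125 + 0.00390625
= 0.1055
Since 0.1055 ≤ 1, prefix-free code exists


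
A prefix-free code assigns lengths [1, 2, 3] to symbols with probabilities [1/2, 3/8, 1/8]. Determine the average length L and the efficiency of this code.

Average length L = Σ p_i × l_i = 1.6250 bits
Entropy H = 1.4056 bits
Efficiency η = H/L × 100% = 86.50%


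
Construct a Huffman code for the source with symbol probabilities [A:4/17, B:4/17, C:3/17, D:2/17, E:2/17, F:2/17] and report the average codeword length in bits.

Huffman tree construction:
Combine smallest probabilities repeatedly
Resulting codes:
  A: 00 (length 2)
  B: 01 (length 2)
  C: 111 (length 3)
  D: 100 (length 3)
  E: 101 (length 3)
  F: 110 (length 3)
Average length = Σ p(s) × length(s) = 2.5294 bits


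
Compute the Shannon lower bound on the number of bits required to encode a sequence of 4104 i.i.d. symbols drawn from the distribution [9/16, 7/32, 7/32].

Entropy H = 1.4262 bits/symbol
Minimum bits = H × n = 1.4262 × 4104
= 5853.12 bits


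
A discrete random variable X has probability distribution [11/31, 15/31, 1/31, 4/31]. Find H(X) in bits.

H(X) = -Σ p(x) log₂ p(x)
  -11/31 × log₂(11/31) = 0.5304
  -15/31 × log₂(15/31) = 0.5068
  -1/31 × log₂(1/31) = 0.1598
  -4/31 × log₂(4/31) = 0.3812
H(X) = 1.5782 bits


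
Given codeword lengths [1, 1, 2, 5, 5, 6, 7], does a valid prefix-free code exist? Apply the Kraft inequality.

Kraft inequality: Σ 2^(-l_i) ≤ 1 for prefix-free code
Calculating: 2^(-1) + 2^(-1) + 2^(-2) + 2^(-5) + 2^(-5) + 2^(-6) + 2^(-7)
= 0.5 + 0.5 + 0.25 + 0.03125 + 0.03125 + 0.015625 + 0.0078125
= 1.3359
Since 1.3359 > 1, prefix-free code does not exist


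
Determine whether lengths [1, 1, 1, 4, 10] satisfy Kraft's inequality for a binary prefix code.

Kraft inequality: Σ 2^(-l_i) ≤ 1 for prefix-free code
Calculating: 2^(-1) + 2^(-1) + 2^(-1) + 2^(-4) + 2^(-10)
= 0.5 + 0.5 + 0.5 + 0.0625 + 0.0009765625
= 1.5635
Since 1.5635 > 1, prefix-free code does not exist


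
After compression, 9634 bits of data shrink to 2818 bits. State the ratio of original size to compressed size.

Compression ratio = Original / Compressed
= 9634 / 2818 = 3.42:1


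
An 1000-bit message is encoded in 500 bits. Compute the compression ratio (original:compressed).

Compression ratio = Original / Compressed
= 1000 / 500 = 2.00:1


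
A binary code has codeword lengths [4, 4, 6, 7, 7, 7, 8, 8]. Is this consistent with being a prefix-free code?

Kraft inequality: Σ 2^(-l_i) ≤ 1 for prefix-free code
Calculating: 2^(-4) + 2^(-4) + 2^(-6) + 2^(-7) + 2^(-7) + 2^(-7) + 2^(-8) + 2^(-8)
= 0.0625 + 0.0625 + 0.015625 + 0.0078125 + 0.0078125 + 0.0078125 + 0.00390625 + 0.00390625
= 0.1719
Since 0.1719 ≤ 1, prefix-free code exists


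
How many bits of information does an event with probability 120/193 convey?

Information content I(x) = -log₂(p(x))
I = -log₂(120/193) = -log₂(0.6218)
I = 0.6856 bits


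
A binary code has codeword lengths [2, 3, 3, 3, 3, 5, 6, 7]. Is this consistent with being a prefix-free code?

Kraft inequality: Σ 2^(-l_i) ≤ 1 for prefix-free code
Calculating: 2^(-2) + 2^(-3) + 2^(-3) + 2^(-3) + 2^(-3) + 2^(-5) + 2^(-6) + 2^(-7)
= 0.25 + 0.125 + 0.125 + 0.125 + 0.125 + 0.03125 + 0.015625 + 0.0078125
= 0.8047
Since 0.8047 ≤ 1, prefix-free code exists


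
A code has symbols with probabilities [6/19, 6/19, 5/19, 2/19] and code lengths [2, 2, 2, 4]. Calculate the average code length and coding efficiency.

Average length L = Σ p_i × l_i = 2.2105 bits
Entropy H = 1.8990 bits
Efficiency η = H/L × 100% = 85.91%


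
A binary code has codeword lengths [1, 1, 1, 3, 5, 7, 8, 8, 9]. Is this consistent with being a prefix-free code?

Kraft inequality: Σ 2^(-l_i) ≤ 1 for prefix-free code
Calculating: 2^(-1) + 2^(-1) + 2^(-1) + 2^(-3) + 2^(-5) + 2^(-7) + 2^(-8) + 2^(-8) + 2^(-9)
= 0.5 + 0.5 + 0.5 + 0.125 + 0.03125 + 0.0078125 + 0.00390625 + 0.00390625 + 0.001953125
= 1.6738
Since 1.6738 > 1, prefix-free code does not exist


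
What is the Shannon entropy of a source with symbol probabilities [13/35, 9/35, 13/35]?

H(X) = -Σ p(x) log₂ p(x)
  -13/35 × log₂(13/35) = 0.5307
  -9/35 × log₂(9/35) = 0.5038
  -13/35 × log₂(13/35) = 0.5307
H(X) = 1.5653 bits


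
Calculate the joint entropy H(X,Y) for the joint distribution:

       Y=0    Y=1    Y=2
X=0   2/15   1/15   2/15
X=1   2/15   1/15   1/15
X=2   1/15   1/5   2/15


H(X,Y) = -Σ p(x,y) log₂ p(x,y)
  p(0,0)=2/15: -0.1333 × log₂(0.1333) = 0.3876
  p(0,1)=1/15: -0.0667 × log₂(0.0667) = 0.2605
  p(0,2)=2/15: -0.1333 × log₂(0.1333) = 0.3876
  p(1,0)=2/15: -0.1333 × log₂(0.1333) = 0.3876
  p(1,1)=1/15: -0.0667 × log₂(0.0667) = 0.2605
  p(1,2)=1/15: -0.0667 × log₂(0.0667) = 0.2605
  p(2,0)=1/15: -0.0667 × log₂(0.0667) = 0.2605
  p(2,1)=1/5: -0.2000 × log₂(0.2000) = 0.4644
  p(2,2)=2/15: -0.1333 × log₂(0.1333) = 0.3876
H(X,Y) = 3.0566 bits


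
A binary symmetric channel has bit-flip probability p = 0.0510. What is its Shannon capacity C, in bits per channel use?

For BSC with error probability p:
C = 1 - H(p) where H(p) is binary entropy
H(0.0510) = -0.0510 × log₂(0.0510) - 0.9490 × log₂(0.9490)
H(p) = 0.2906
C = 1 - 0.2906 = 0.7094 bits/use


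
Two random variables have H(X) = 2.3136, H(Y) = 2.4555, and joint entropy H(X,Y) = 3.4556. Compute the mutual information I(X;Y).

I(X;Y) = H(X) + H(Y) - H(X,Y)
I(X;Y) = 2.3136 + 2.4555 - 3.4556 = 1.3135 bits


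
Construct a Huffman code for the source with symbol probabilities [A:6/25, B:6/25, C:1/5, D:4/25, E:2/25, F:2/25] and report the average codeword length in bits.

Huffman tree construction:
Combine smallest probabilities repeatedly
Resulting codes:
  A: 01 (length 2)
  B: 10 (length 2)
  C: 00 (length 2)
  D: 110 (length 3)
  E: 1110 (length 4)
  F: 1111 (length 4)
Average length = Σ p(s) × length(s) = 2.4800 bits


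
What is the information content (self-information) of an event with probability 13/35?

Information content I(x) = -log₂(p(x))
I = -log₂(13/35) = -log₂(0.3714)
I = 1.4288 bits


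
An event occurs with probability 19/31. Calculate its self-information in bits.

Information content I(x) = -log₂(p(x))
I = -log₂(19/31) = -log₂(0.6129)
I = 0.7063 bits


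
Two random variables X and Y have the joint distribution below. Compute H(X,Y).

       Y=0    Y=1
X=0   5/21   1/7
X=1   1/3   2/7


H(X,Y) = -Σ p(x,y) log₂ p(x,y)
  p(0,0)=5/21: -0.2381 × log₂(0.2381) = 0.4929
  p(0,1)=1/7: -0.1429 × log₂(0.1429) = 0.4011
  p(1,0)=1/3: -0.3333 × log₂(0.3333) = 0.5283
  p(1,1)=2/7: -0.2857 × log₂(0.2857) = 0.5164
H(X,Y) = 1.9387 bits


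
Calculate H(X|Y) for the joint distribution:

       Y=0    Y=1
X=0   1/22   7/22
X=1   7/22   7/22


H(X|Y) = Σ_y p(y) H(X|Y=y)
  p(Y=0) = 4/11, H(X|Y=0) = 0.5436
  p(Y=1) = 7/11, H(X|Y=1) = 1.0000
H(X|Y) = 0.3636×0.5436 + 0.6364×1.0000 = 0.8340 bits


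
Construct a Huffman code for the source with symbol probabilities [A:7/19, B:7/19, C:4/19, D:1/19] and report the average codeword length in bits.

Huffman tree construction:
Combine smallest probabilities repeatedly
Resulting codes:
  A: 11 (length 2)
  B: 0 (length 1)
  C: 101 (length 3)
  D: 100 (length 3)
Average length = Σ p(s) × length(s) = 1.8947 bits


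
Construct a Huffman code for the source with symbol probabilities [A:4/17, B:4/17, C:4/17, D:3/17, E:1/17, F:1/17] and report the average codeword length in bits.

Huffman tree construction:
Combine smallest probabilities repeatedly
Resulting codes:
  A: 00 (length 2)
  B: 01 (length 2)
  C: 10 (length 2)
  D: 111 (length 3)
  E: 1100 (length 4)
  F: 1101 (length 4)
Average length = Σ p(s) × length(s) = 2.4118 bits
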